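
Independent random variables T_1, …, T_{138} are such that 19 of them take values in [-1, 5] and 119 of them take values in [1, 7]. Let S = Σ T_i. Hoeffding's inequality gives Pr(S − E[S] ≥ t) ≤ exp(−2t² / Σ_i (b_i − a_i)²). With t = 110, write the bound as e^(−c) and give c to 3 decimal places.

4.871

Σ(b_i − a_i)² = 19·6² + 119·6² = 4968.
c = 2t² / 4968 = 2·110² / 4968 = 4.8712.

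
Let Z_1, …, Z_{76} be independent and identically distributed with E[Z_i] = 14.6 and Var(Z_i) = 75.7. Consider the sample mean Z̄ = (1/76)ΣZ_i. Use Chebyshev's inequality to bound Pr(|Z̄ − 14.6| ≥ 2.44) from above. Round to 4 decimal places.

0.1673

Var(Z̄) = Var(Z_i)/n = 75.7/76 = 0.99605.
Chebyshev: Pr(|Z̄ − 14.6| ≥ 2.44) ≤ Var(Z̄)/(2.44)² = 75.7/(76·2.44²) = 0.1673.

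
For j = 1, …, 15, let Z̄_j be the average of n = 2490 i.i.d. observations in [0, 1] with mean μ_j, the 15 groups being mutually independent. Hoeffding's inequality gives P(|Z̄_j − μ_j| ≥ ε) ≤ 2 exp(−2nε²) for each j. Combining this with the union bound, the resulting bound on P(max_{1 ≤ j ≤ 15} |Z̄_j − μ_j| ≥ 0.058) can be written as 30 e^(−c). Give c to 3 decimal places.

16.753

Union bound over the 15 events: P(max_{1 ≤ j ≤ 15} |Z̄_j − μ_j| ≥ 0.058) ≤ 15·2·exp(−2nε²) = 30 exp(−2·2490·0.058²).
So c = 2·2490·0.058² = 16.7527.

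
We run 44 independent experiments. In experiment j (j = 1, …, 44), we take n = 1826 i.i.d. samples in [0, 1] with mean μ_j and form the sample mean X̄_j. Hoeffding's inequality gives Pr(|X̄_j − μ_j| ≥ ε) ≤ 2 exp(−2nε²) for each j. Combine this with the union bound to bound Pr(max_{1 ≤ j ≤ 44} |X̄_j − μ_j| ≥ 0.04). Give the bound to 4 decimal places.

0.2552

Per-experiment Hoeffding bound: 2·exp(−2·1826·0.04²) = 2·exp(−5.84320) = 0.0057991.
Union bound over 44 events: 44·0.0057991 = 0.25516.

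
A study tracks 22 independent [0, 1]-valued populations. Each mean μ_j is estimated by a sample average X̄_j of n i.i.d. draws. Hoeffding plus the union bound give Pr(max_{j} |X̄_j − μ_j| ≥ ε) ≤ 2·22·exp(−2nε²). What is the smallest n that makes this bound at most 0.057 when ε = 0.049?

Need 2·22·exp(−2nε²) ≤ 0.057, i.e. exp(−2nε²) ≤ 0.057/44.
So 2nε² ≥ ln(44/0.057) = 6.648894.
Hence n ≥ 6.648894/(2·0.049²) = 1384.609.
The smallest integer n is 1385.

1385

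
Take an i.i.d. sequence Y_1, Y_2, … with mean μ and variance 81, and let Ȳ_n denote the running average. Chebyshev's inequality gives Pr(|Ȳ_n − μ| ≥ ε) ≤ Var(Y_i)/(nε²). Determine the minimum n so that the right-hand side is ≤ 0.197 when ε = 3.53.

Require 81/(n·3.53²) ≤ 0.197, i.e. n ≥ 81/(0.197·3.53²) = 32.997.
The smallest integer n is 33.

33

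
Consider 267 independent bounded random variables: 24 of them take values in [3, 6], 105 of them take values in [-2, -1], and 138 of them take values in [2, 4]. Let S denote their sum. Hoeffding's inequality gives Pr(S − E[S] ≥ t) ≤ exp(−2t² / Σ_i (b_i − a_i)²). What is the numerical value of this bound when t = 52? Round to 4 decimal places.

0.0020

Σ(b_i − a_i)² = 24·3² + 105·1² + 138·2² = 873.
Exponent = 2·52² / 873 = 6.19473.
Bound = exp(−6.19473) = 0.00204.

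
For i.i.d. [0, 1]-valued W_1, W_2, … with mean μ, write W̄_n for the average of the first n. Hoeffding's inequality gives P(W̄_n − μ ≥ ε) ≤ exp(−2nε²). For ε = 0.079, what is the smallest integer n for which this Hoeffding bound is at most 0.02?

Require exp(−2nε²) ≤ 0.02, i.e. 2nε² ≥ ln(1/0.02) = 3.912023.
So n ≥ 3.912023 / (2·0.079²) = 313.413.
The smallest integer n is 314.

314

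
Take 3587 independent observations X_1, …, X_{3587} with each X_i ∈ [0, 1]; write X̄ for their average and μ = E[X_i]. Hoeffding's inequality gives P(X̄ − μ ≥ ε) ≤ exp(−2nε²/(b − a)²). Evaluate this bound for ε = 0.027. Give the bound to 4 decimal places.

Exponent: 2nε²/(b − a)² = 2·3587·0.027² / 1² = 5.22985.
Bound = exp(−5.22985) = 0.00535.

0.0054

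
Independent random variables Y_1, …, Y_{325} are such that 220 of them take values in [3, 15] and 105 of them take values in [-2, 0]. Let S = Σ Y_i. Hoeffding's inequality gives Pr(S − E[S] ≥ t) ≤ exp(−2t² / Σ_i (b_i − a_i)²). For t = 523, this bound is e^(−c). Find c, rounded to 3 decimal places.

17.042

Σ(b_i − a_i)² = 220·12² + 105·2² = 32100.
c = 2t² / 32100 = 2·523² / 32100 = 17.0423.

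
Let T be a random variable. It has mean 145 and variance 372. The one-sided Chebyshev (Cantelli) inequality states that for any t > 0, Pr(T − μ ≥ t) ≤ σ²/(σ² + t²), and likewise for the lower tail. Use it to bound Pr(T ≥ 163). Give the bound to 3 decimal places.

Here σ² = 372 and t = 18, so σ² + t² = 696.
Cantelli's bound: 372/696 = 0.5345.

0.534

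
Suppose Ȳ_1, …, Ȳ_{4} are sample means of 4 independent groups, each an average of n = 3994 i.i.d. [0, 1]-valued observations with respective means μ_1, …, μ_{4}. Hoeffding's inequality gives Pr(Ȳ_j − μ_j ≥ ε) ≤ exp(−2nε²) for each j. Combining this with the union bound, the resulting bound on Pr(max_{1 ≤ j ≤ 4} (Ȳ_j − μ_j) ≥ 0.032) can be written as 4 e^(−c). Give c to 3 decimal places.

8.180

Union bound over the 4 events: Pr(max_{1 ≤ j ≤ 4} (Ȳ_j − μ_j) ≥ 0.032) ≤ 4·exp(−2nε²) = 4 exp(−2·3994·0.032²).
So c = 2·3994·0.032² = 8.1797.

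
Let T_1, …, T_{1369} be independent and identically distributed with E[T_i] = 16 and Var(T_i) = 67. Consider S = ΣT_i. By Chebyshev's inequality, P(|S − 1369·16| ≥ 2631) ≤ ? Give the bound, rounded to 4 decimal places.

0.0133

Var(S) = n·Var(T_i) = 1369·67 = 91723.
Chebyshev: P(|S − 1369·16| ≥ 2631) ≤ Var(S)/2631² = 91723/6922161 = 0.0133.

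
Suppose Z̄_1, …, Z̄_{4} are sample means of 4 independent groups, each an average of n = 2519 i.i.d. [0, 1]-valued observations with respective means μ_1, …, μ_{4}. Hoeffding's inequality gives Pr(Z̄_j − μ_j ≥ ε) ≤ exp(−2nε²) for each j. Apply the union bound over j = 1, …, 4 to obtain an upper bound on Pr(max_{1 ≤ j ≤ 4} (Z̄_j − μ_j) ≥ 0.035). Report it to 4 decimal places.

Per-experiment Hoeffding bound: exp(−2·2519·0.035²) = exp(−6.17155) = 0.002088.
Union bound over 4 events: 4·0.002088 = 0.00835.

0.0084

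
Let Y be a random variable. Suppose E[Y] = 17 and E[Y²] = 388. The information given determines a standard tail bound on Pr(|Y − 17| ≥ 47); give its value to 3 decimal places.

0.045

The first two moments determine the variance, so Chebyshev's inequality is the sharpest standard bound available.
Var(Y) = E[Y²] − (E[Y])² = 388 − 289 = 99.
Chebyshev's inequality: Pr(|Y − μ| ≥ t) ≤ Var(Y)/t² = 99/2209 = 0.0448.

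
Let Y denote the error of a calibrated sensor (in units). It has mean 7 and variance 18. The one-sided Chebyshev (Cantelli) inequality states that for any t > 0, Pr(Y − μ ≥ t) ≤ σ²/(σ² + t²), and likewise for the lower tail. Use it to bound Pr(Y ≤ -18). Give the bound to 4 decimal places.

Here σ² = 18 and t = 25, so σ² + t² = 643.
Cantelli's bound: 18/643 = 0.0280.

0.0280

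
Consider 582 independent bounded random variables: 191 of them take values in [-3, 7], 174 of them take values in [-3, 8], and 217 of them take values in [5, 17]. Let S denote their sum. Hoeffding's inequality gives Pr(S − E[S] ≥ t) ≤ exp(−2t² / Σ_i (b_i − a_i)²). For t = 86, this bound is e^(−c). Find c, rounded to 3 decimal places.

Σ(b_i − a_i)² = 191·10² + 174·11² + 217·12² = 71402.
c = 2t² / 71402 = 2·86² / 71402 = 0.2072.

0.207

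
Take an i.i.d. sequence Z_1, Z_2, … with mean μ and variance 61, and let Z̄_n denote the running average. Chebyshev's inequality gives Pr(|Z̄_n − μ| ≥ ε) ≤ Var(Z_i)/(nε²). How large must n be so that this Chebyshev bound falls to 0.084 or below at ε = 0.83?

1055

Require 61/(n·0.83²) ≤ 0.084, i.e. n ≥ 61/(0.084·0.83²) = 1054.130.
The smallest integer n is 1055.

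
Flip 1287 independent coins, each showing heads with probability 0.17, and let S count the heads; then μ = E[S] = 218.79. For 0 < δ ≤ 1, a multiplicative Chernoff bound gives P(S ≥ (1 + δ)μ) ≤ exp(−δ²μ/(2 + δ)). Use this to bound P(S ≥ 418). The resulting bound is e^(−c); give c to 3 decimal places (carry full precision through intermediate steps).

62.320

Write 418 = (1 + δ)μ, so δ = 418/218.79 − 1 = 0.9105078…
Then the exponent is δ²μ/(2 + δ) = (418 − μ)² / (μ·(2 + δ)) = 62.319798.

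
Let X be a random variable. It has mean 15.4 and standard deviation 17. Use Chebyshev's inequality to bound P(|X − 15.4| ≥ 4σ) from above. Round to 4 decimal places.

Chebyshev: P(|X − μ| ≥ t) ≤ Var(X)/t².
Var(X) = σ² = 17² = 289.
t = 4·17 = 68.
Bound = 289 / 4624 = 0.0625.

0.0625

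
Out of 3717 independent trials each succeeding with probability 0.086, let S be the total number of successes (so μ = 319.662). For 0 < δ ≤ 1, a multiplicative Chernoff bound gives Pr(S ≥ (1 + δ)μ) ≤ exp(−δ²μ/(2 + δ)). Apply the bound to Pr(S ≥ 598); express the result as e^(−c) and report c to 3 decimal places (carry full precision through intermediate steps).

Write 598 = (1 + δ)μ, so δ = 598/319.662 − 1 = 0.870726…
Then the exponent is δ²μ/(2 + δ) = (598 − μ)² / (μ·(2 + δ)) = 84.423287.

84.423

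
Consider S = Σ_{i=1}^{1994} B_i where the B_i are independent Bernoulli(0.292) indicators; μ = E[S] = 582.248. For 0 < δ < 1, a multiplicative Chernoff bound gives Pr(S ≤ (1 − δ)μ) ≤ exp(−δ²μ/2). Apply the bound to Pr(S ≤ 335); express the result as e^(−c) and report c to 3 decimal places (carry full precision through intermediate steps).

Write 335 = (1 − δ)μ, so δ = 1 − 335/582.248 = 0.4246438…
Then the exponent is δ²μ/2 = (μ − 335)²/(2μ) = 52.496164.

52.496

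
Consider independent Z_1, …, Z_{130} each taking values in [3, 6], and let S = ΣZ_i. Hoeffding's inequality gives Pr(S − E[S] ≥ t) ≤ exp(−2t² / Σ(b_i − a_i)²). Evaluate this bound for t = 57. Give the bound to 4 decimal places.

Σ(b_i − a_i)² = 130·(3)² = 1170.
Exponent = 2·57²/1170 = 5.5538.
Bound = exp(−5.5538) = 0.00387.

0.0039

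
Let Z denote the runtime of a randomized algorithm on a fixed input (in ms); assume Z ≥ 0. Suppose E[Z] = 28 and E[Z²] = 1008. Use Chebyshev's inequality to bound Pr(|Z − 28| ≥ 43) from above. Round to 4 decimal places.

Var(Z) = E[Z²] − (E[Z])² = 1008 − 784 = 224.
Chebyshev's inequality: Pr(|Z − μ| ≥ t) ≤ Var(Z)/t² = 224/1849 = 0.1211.

0.1211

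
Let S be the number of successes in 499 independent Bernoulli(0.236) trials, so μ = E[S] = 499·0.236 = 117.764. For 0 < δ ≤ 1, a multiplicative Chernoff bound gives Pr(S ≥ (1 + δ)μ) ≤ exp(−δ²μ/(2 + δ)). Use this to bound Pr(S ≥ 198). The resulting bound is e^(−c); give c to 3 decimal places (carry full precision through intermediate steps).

Write 198 = (1 + δ)μ, so δ = 198/117.764 − 1 = 0.6813288…
Then the exponent is δ²μ/(2 + δ) = (198 − μ)² / (μ·(2 + δ)) = 20.388061.

20.388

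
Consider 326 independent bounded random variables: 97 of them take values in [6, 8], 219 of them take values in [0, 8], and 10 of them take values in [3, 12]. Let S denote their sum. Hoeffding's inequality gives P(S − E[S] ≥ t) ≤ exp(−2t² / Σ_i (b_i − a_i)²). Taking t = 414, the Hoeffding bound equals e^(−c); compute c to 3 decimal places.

22.531

Σ(b_i − a_i)² = 97·2² + 219·8² + 10·9² = 15214.
c = 2t² / 15214 = 2·414² / 15214 = 22.5314.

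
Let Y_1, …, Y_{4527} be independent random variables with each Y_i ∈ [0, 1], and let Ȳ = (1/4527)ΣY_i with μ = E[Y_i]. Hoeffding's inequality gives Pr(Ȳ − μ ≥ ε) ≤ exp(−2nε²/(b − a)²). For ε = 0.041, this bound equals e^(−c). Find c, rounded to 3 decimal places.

c = 2nε²/(b − a)² = 2·4527·0.041² / 1² = 15.2198.

15.220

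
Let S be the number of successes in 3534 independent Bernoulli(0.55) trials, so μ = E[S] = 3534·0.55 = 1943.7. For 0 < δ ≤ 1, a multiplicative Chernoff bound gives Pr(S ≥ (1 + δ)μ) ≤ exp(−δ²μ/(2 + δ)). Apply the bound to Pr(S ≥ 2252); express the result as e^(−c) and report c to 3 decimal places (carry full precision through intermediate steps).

22.654

Write 2252 = (1 + δ)μ, so δ = 2252/1943.7 − 1 = 0.158615…
Then the exponent is δ²μ/(2 + δ) = (2252 − μ)² / (μ·(2 + δ)) = 22.653881.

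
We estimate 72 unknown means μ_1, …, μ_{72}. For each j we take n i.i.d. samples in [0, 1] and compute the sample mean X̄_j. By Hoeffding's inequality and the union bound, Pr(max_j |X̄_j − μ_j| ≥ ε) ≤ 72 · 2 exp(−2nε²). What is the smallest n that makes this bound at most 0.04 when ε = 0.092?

Need 2·72·exp(−2nε²) ≤ 0.04, i.e. exp(−2nε²) ≤ 0.04/144.
So 2nε² ≥ ln(144/0.04) = 8.188689.
Hence n ≥ 8.188689/(2·0.092²) = 483.736.
The smallest integer n is 484.

484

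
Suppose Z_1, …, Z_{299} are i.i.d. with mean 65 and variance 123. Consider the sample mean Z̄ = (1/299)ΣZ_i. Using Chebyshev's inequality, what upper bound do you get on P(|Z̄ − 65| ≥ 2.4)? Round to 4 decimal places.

0.0714

Var(Z̄) = Var(Z_i)/n = 123/299 = 0.41137.
Chebyshev: P(|Z̄ − 65| ≥ 2.4) ≤ Var(Z̄)/(2.4)² = 123/(299·2.4²) = 0.0714.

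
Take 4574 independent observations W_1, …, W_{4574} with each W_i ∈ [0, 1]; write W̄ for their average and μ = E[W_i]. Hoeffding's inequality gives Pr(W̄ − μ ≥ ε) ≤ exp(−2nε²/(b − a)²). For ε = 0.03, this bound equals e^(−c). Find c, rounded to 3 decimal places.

c = 2nε²/(b − a)² = 2·4574·0.03² / 1² = 8.2332.

8.233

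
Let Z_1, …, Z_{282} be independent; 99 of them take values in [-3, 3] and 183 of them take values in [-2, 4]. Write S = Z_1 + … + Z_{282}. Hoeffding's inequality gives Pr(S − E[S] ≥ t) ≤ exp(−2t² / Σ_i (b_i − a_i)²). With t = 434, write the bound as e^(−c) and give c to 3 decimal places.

37.107

Σ(b_i − a_i)² = 99·6² + 183·6² = 10152.
c = 2t² / 10152 = 2·434² / 10152 = 37.1072.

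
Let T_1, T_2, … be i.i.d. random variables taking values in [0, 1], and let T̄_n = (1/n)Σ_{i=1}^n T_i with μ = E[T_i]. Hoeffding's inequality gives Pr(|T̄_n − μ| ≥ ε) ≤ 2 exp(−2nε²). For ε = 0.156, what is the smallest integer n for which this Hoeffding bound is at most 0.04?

81

Require 2·exp(−2nε²) ≤ 0.04, i.e. 2nε² ≥ ln(2/0.04) = 3.912023.
So n ≥ 3.912023 / (2·0.156²) = 80.375.
The smallest integer n is 81.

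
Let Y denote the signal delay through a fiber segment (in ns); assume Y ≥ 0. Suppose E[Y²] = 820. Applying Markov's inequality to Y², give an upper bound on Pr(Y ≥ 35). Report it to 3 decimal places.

0.669

Since Y ≥ 0, the event {Y ≥ 35} is the same as {Y² ≥ 1225}.
Markov's inequality applied to Y² gives Pr(Y² ≥ 1225) ≤ E[Y²]/1225 = 820/1225 = 0.6694.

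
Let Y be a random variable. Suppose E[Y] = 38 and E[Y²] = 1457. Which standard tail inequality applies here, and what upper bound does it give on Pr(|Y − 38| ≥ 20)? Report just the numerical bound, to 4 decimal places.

The first two moments determine the variance, so Chebyshev's inequality is the sharpest standard bound available.
Var(Y) = E[Y²] − (E[Y])² = 1457 − 1444 = 13.
Chebyshev's inequality: Pr(|Y − μ| ≥ t) ≤ Var(Y)/t² = 13/400 = 0.0325.

0.0325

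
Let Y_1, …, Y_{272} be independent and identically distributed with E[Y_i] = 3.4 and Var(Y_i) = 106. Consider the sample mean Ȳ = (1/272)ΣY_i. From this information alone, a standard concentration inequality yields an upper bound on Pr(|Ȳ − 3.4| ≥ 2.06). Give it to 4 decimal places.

0.0918

With mean and variance of each term known, Chebyshev's inequality bounds the deviation of the sum (or sample mean).
Var(Ȳ) = Var(Y_i)/n = 106/272 = 0.38971.
Chebyshev: Pr(|Ȳ − 3.4| ≥ 2.06) ≤ Var(Ȳ)/(2.06)² = 106/(272·2.06²) = 0.0918.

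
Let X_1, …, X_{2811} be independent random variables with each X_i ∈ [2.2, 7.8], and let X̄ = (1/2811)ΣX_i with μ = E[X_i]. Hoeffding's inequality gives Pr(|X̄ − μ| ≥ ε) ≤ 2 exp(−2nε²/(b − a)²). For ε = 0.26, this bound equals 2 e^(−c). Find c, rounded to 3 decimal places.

12.119

c = 2nε²/(b − a)² = 2·2811·0.26² / 5.6² = 12.1189.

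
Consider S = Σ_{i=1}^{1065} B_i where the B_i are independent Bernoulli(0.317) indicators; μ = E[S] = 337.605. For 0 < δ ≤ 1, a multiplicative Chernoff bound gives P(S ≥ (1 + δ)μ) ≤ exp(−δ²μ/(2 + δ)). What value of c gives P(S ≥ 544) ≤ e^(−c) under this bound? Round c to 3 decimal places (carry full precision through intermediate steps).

Write 544 = (1 + δ)μ, so δ = 544/337.605 − 1 = 0.6113505…
Then the exponent is δ²μ/(2 + δ) = (544 − μ)² / (μ·(2 + δ)) = 48.319708.

48.320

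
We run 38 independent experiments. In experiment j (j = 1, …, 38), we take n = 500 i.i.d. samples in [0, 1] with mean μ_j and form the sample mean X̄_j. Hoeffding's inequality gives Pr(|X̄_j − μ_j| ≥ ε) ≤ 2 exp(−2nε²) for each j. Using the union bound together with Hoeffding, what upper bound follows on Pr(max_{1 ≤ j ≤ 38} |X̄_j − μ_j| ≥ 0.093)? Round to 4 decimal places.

Per-experiment Hoeffding bound: 2·exp(−2·500·0.093²) = 2·exp(−8.64900) = 0.0003506.
Union bound over 38 events: 38·0.0003506 = 0.01332.

0.0133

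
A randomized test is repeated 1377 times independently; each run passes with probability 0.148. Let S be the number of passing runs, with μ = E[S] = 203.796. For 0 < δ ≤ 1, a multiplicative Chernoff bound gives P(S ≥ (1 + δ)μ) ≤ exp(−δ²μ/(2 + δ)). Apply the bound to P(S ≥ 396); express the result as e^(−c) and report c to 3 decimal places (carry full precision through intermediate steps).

Write 396 = (1 + δ)μ, so δ = 396/203.796 − 1 = 0.9431196…
Then the exponent is δ²μ/(2 + δ) = (396 − μ)² / (μ·(2 + δ)) = 61.591570.

61.592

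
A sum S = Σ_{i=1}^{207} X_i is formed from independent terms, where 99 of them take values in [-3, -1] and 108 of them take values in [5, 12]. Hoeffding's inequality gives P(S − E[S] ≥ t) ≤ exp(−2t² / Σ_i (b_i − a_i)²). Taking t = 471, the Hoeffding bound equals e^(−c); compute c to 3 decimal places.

Σ(b_i − a_i)² = 99·2² + 108·7² = 5688.
c = 2t² / 5688 = 2·471² / 5688 = 78.0032.

78.003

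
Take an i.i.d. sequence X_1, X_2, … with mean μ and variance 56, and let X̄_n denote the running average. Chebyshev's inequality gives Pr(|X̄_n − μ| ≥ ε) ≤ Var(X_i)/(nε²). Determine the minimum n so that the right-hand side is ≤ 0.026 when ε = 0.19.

59664

Require 56/(n·0.19²) ≤ 0.026, i.e. n ≥ 56/(0.026·0.19²) = 59663.328.
The smallest integer n is 59664.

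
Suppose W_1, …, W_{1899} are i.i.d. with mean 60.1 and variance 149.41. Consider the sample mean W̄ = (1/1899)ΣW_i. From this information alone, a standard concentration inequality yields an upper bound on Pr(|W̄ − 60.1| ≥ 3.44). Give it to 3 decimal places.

With mean and variance of each term known, Chebyshev's inequality bounds the deviation of the sum (or sample mean).
Var(W̄) = Var(W_i)/n = 149.41/1899 = 0.078678.
Chebyshev: Pr(|W̄ − 60.1| ≥ 3.44) ≤ Var(W̄)/(3.44)² = 149.41/(1899·3.44²) = 0.0066.

0.007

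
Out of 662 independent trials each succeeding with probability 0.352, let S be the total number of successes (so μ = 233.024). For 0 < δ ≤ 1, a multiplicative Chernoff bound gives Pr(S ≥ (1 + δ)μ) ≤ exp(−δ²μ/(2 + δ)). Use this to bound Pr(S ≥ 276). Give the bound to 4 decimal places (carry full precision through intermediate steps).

0.0266

Write 276 = (1 + δ)μ, so δ = 276/233.024 − 1 = 0.1844274…
Then the exponent is δ²μ/(2 + δ) = (276 − μ)² / (μ·(2 + δ)) = 3.628388.
Bound = exp(−3.628388) = 0.02656.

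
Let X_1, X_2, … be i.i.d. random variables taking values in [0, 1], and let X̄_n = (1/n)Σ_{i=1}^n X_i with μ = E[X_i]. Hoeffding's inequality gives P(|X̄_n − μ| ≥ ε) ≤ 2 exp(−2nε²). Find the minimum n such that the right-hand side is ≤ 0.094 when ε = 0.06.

425

Require 2·exp(−2nε²) ≤ 0.094, i.e. 2nε² ≥ ln(2/0.094) = 3.057608.
So n ≥ 3.057608 / (2·0.06²) = 424.668.
The smallest integer n is 425.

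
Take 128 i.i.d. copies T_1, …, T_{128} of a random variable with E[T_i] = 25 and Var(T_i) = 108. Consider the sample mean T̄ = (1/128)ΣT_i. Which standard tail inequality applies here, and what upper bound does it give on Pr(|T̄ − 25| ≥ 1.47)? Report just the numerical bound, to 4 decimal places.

With mean and variance of each term known, Chebyshev's inequality bounds the deviation of the sum (or sample mean).
Var(T̄) = Var(T_i)/n = 108/128 = 0.84375.
Chebyshev: Pr(|T̄ − 25| ≥ 1.47) ≤ Var(T̄)/(1.47)² = 108/(128·1.47²) = 0.3905.

0.3905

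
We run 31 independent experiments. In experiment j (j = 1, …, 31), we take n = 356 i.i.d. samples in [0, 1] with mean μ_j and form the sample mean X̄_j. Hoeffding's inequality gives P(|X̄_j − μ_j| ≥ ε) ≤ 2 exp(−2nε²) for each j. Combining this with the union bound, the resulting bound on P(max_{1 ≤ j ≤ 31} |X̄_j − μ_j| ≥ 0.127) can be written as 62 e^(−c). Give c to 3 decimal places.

Union bound over the 31 events: P(max_{1 ≤ j ≤ 31} |X̄_j − μ_j| ≥ 0.127) ≤ 31·2·exp(−2nε²) = 62 exp(−2·356·0.127²).
So c = 2·356·0.127² = 11.4838.

11.484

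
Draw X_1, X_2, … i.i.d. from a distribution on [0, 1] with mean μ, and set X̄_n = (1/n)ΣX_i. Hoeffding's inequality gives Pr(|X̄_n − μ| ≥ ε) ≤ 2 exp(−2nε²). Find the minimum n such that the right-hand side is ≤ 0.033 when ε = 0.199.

52

Require 2·exp(−2nε²) ≤ 0.033, i.e. 2nε² ≥ ln(2/0.033) = 4.104395.
So n ≥ 4.104395 / (2·0.199²) = 51.822.
The smallest integer n is 52.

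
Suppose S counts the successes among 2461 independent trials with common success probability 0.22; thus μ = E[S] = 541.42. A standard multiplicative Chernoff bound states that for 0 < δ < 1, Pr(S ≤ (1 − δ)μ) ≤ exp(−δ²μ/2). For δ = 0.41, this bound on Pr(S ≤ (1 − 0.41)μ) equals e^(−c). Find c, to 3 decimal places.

c = δ²μ/2 = 0.41²·541.42/2 = 45.5064.

45.506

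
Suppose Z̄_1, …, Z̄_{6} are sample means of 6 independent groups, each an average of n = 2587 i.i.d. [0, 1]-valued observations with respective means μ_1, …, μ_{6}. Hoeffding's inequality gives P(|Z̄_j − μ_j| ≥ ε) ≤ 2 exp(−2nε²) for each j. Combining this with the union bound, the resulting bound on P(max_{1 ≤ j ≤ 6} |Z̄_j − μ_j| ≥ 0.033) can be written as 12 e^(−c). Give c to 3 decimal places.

5.634

Union bound over the 6 events: P(max_{1 ≤ j ≤ 6} |Z̄_j − μ_j| ≥ 0.033) ≤ 6·2·exp(−2nε²) = 12 exp(−2·2587·0.033²).
So c = 2·2587·0.033² = 5.6345.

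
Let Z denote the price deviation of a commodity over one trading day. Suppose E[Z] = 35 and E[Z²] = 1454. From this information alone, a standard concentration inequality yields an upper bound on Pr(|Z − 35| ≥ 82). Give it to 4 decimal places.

The first two moments determine the variance, so Chebyshev's inequality is the sharpest standard bound available.
Var(Z) = E[Z²] − (E[Z])² = 1454 − 1225 = 229.
Chebyshev's inequality: Pr(|Z − μ| ≥ t) ≤ Var(Z)/t² = 229/6724 = 0.0341.

0.0341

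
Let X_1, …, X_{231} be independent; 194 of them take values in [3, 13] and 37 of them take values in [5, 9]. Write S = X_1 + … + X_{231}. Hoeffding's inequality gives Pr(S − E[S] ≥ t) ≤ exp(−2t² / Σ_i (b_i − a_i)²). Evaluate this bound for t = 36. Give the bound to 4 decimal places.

0.8784

Σ(b_i − a_i)² = 194·10² + 37·4² = 19992.
Exponent = 2·36² / 19992 = 0.12965.
Bound = exp(−0.12965) = 0.87840.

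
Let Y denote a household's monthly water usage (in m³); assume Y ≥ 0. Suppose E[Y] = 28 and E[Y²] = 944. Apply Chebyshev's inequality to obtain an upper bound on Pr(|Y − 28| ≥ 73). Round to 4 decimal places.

Var(Y) = E[Y²] − (E[Y])² = 944 − 784 = 160.
Chebyshev's inequality: Pr(|Y − μ| ≥ t) ≤ Var(Y)/t² = 160/5329 = 0.0300.

0.0300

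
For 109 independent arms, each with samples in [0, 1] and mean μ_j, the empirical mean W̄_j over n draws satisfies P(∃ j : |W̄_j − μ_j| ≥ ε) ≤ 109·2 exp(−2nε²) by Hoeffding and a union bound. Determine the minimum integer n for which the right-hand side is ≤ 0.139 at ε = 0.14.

Need 2·109·exp(−2nε²) ≤ 0.139, i.e. exp(−2nε²) ≤ 0.139/218.
So 2nε² ≥ ln(218/0.139) = 7.357776.
Hence n ≥ 7.357776/(2·0.14²) = 187.698.
The smallest integer n is 188.

188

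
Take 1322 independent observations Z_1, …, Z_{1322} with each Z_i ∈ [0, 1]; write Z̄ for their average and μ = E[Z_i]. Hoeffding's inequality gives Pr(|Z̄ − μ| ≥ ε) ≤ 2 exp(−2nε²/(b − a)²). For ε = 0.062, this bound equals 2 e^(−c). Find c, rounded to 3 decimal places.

10.164

c = 2nε²/(b − a)² = 2·1322·0.062² / 1² = 10.1635.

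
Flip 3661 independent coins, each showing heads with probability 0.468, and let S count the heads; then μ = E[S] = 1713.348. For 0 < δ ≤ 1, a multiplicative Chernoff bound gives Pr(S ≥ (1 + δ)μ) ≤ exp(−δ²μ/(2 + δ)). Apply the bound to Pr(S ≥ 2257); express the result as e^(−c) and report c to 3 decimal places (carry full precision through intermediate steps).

Write 2257 = (1 + δ)μ, so δ = 2257/1713.348 − 1 = 0.3173039…
Then the exponent is δ²μ/(2 + δ) = (2257 − μ)² / (μ·(2 + δ)) = 74.441207.

74.441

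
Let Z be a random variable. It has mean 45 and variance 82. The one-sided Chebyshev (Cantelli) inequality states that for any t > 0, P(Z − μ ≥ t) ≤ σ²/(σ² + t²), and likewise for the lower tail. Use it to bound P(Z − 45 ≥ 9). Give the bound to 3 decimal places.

0.503

Here σ² = 82 and t = 9, so σ² + t² = 163.
Cantelli's bound: 82/163 = 0.5031.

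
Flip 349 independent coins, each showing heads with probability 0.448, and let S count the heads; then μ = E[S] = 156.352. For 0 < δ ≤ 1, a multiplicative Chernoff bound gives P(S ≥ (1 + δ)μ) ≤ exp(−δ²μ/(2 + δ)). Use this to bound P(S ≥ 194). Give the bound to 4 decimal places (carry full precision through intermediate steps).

0.0175

Write 194 = (1 + δ)μ, so δ = 194/156.352 − 1 = 0.24079…
Then the exponent is δ²μ/(2 + δ) = (194 − μ)² / (μ·(2 + δ)) = 4.045565.
Bound = exp(−4.045565) = 0.01750.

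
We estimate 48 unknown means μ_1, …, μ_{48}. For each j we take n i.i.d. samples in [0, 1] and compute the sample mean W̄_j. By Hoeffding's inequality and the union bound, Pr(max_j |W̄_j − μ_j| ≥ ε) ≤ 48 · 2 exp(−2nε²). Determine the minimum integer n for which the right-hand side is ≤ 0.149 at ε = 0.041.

1924

Need 2·48·exp(−2nε²) ≤ 0.149, i.e. exp(−2nε²) ≤ 0.149/96.
So 2nε² ≥ ln(96/0.149) = 6.468157.
Hence n ≥ 6.468157/(2·0.041²) = 1923.902.
The smallest integer n is 1924.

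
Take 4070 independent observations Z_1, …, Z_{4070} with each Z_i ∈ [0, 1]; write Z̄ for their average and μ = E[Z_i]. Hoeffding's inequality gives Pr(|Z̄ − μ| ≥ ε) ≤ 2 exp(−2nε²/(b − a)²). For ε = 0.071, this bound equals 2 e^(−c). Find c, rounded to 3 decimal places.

c = 2nε²/(b − a)² = 2·4070·0.071² / 1² = 41.0337.

41.034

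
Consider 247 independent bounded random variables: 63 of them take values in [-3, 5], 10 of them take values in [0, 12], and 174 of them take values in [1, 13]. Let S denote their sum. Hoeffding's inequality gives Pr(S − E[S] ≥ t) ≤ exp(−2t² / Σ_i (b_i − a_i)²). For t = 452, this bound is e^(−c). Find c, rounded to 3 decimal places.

13.385

Σ(b_i − a_i)² = 63·8² + 10·12² + 174·12² = 30528.
c = 2t² / 30528 = 2·452² / 30528 = 13.3847.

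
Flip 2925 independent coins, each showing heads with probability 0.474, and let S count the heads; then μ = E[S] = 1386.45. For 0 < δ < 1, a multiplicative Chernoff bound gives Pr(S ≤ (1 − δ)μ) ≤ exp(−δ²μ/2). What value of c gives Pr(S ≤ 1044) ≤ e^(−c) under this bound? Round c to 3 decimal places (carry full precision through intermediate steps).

Write 1044 = (1 − δ)μ, so δ = 1 − 1044/1386.45 = 0.2469977…
Then the exponent is δ²μ/2 = (μ − 1044)²/(2μ) = 42.292186.

42.292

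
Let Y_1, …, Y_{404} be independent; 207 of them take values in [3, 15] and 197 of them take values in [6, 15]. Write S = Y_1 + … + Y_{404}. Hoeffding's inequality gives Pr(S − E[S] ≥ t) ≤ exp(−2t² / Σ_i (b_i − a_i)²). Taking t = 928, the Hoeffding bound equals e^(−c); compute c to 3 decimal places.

37.635

Σ(b_i − a_i)² = 207·12² + 197·9² = 45765.
c = 2t² / 45765 = 2·928² / 45765 = 37.6350.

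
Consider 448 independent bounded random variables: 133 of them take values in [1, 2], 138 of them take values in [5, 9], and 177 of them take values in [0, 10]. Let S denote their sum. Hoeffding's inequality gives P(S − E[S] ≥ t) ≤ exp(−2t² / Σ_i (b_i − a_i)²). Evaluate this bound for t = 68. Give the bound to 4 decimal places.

Σ(b_i − a_i)² = 133·1² + 138·4² + 177·10² = 20041.
Exponent = 2·68² / 20041 = 0.46145.
Bound = exp(−0.46145) = 0.63037.

0.6304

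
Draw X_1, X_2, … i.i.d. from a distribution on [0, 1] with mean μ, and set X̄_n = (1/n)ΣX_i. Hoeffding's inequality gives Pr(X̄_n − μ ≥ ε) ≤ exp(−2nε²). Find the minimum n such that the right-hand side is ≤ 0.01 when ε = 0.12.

Require exp(−2nε²) ≤ 0.01, i.e. 2nε² ≥ ln(1/0.01) = 4.605170.
So n ≥ 4.605170 / (2·0.12²) = 159.902.
The smallest integer n is 160.

160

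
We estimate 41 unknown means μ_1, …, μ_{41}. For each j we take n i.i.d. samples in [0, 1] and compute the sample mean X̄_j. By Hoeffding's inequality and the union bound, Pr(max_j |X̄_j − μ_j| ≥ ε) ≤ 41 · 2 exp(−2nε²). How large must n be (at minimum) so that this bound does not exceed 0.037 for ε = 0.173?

Need 2·41·exp(−2nε²) ≤ 0.037, i.e. exp(−2nε²) ≤ 0.037/82.
So 2nε² ≥ ln(82/0.037) = 7.703557.
Hence n ≥ 7.703557/(2·0.173²) = 128.697.
The smallest integer n is 129.

129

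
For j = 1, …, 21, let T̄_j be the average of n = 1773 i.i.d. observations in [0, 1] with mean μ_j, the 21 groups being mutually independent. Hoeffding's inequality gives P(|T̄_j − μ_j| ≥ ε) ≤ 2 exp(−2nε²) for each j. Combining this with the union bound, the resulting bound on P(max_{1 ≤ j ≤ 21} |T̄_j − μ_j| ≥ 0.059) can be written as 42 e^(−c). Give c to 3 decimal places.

12.344

Union bound over the 21 events: P(max_{1 ≤ j ≤ 21} |T̄_j − μ_j| ≥ 0.059) ≤ 21·2·exp(−2nε²) = 42 exp(−2·1773·0.059²).
So c = 2·1773·0.059² = 12.3436.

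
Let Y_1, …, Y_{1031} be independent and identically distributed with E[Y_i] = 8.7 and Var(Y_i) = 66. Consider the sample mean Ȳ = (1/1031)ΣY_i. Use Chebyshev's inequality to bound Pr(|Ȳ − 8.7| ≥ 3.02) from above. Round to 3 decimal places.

0.007

Var(Ȳ) = Var(Y_i)/n = 66/1031 = 0.064016.
Chebyshev: Pr(|Ȳ − 8.7| ≥ 3.02) ≤ Var(Ȳ)/(3.02)² = 66/(1031·3.02²) = 0.0070.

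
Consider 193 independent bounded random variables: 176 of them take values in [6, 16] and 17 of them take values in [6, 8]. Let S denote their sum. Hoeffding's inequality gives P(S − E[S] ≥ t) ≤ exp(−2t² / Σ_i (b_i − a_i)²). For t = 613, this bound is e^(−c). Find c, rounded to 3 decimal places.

42.537

Σ(b_i − a_i)² = 176·10² + 17·2² = 17668.
c = 2t² / 17668 = 2·613² / 17668 = 42.5367.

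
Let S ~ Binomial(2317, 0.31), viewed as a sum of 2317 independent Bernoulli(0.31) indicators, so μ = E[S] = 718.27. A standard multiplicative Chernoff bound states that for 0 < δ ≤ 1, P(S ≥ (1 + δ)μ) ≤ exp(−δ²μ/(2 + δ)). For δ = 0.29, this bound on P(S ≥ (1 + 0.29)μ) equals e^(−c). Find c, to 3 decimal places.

26.378

c = δ²μ/(2 + δ) = 0.29²·718.27/(2 + 0.29) = 26.3784.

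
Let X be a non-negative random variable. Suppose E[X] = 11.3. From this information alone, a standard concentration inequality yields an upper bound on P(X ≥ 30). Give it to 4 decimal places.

0.3767

Only the mean of a non-negative variable is known, so Markov's inequality is the applicable tail bound.
Markov's inequality: for a non-negative random variable, P(X ≥ a) ≤ E[X]/a.
Here E[X] = 11.3 and a = 30, so the bound is 11.3/30 = 0.3767.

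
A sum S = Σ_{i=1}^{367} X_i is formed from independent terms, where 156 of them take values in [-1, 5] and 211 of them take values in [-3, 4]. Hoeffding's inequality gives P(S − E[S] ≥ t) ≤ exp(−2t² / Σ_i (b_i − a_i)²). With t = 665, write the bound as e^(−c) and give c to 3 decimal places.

Σ(b_i − a_i)² = 156·6² + 211·7² = 15955.
c = 2t² / 15955 = 2·665² / 15955 = 55.4340.

55.434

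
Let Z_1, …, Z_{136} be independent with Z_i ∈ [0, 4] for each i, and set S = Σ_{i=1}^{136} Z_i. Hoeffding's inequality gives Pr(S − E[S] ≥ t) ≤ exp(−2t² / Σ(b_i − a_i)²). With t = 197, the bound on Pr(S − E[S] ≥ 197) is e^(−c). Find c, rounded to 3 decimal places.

Σ(b_i − a_i)² = 136·(4)² = 2176.
c = 2t²/2176 = 2·197²/2176 = 35.6700.

35.670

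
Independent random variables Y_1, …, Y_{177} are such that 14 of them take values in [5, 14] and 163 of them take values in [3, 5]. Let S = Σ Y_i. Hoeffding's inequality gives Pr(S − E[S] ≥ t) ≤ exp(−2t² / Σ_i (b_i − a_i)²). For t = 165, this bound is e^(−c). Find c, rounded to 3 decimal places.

30.487

Σ(b_i − a_i)² = 14·9² + 163·2² = 1786.
c = 2t² / 1786 = 2·165² / 1786 = 30.4871.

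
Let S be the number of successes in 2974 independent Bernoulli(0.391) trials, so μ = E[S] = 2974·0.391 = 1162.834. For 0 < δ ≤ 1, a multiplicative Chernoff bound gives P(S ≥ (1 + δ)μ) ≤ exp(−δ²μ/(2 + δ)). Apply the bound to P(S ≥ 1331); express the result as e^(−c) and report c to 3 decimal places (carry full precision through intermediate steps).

Write 1331 = (1 + δ)μ, so δ = 1331/1162.834 − 1 = 0.1446174…
Then the exponent is δ²μ/(2 + δ) = (1331 − μ)² / (μ·(2 + δ)) = 11.339890.

11.340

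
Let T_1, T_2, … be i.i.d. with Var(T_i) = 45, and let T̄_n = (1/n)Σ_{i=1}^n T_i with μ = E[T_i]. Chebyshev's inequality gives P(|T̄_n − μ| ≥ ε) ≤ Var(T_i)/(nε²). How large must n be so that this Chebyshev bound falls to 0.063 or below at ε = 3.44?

61

Require 45/(n·3.44²) ≤ 0.063, i.e. n ≥ 45/(0.063·3.44²) = 60.361.
The smallest integer n is 61.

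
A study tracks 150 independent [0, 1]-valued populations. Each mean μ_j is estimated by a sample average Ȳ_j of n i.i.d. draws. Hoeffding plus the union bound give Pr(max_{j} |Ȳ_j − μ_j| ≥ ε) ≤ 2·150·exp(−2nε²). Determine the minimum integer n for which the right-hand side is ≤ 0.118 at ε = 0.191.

Need 2·150·exp(−2nε²) ≤ 0.118, i.e. exp(−2nε²) ≤ 0.118/300.
So 2nε² ≥ ln(300/0.118) = 7.840853.
Hence n ≥ 7.840853/(2·0.191²) = 107.465.
The smallest integer n is 108.

108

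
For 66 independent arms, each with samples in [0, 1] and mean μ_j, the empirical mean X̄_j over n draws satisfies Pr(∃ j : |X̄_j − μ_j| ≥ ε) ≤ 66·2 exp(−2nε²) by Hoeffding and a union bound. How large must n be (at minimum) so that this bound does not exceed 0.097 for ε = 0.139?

Need 2·66·exp(−2nε²) ≤ 0.097, i.e. exp(−2nε²) ≤ 0.097/132.
So 2nε² ≥ ln(132/0.097) = 7.215846.
Hence n ≥ 7.215846/(2·0.139²) = 186.736.
The smallest integer n is 187.

187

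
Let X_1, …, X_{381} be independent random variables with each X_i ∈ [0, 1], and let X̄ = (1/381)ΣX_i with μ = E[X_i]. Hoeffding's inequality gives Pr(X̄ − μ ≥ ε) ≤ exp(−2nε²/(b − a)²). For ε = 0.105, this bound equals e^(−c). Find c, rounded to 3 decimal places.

c = 2nε²/(b − a)² = 2·381·0.105² / 1² = 8.4010.

8.401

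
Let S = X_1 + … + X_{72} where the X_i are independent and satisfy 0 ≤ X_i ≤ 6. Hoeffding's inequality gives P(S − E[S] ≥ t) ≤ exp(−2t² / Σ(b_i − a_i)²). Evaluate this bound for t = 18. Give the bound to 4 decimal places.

Σ(b_i − a_i)² = 72·(6)² = 2592.
Exponent = 2·18²/2592 = 0.2500.
Bound = exp(−0.2500) = 0.77880.

0.7788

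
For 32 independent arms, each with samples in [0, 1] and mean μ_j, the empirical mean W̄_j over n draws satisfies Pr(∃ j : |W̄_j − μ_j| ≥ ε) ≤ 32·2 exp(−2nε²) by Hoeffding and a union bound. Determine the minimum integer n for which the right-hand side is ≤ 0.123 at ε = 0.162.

Need 2·32·exp(−2nε²) ≤ 0.123, i.e. exp(−2nε²) ≤ 0.123/64.
So 2nε² ≥ ln(64/0.123) = 6.254454.
Hence n ≥ 6.254454/(2·0.162²) = 119.160.
The smallest integer n is 120.

120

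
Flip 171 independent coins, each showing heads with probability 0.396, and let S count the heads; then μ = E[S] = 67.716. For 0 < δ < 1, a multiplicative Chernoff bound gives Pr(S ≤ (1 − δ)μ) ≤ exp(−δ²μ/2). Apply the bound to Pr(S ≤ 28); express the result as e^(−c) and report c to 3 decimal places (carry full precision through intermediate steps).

Write 28 = (1 − δ)μ, so δ = 1 − 28/67.716 = 0.5865084…
Then the exponent is δ²μ/2 = (μ − 28)²/(2μ) = 11.646883.

11.647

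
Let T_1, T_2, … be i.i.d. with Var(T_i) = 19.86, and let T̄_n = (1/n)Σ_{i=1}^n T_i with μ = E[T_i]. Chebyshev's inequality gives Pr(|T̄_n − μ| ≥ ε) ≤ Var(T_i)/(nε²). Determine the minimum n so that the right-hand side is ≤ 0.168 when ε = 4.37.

Require 19.86/(n·4.37²) ≤ 0.168, i.e. n ≥ 19.86/(0.168·4.37²) = 6.190.
The smallest integer n is 7.

7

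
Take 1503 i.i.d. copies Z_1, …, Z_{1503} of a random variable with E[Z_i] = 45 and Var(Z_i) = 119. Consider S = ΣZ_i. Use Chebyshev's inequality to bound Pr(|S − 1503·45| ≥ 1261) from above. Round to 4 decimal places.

0.1125

Var(S) = n·Var(Z_i) = 1503·119 = 178857.
Chebyshev: Pr(|S − 1503·45| ≥ 1261) ≤ Var(S)/1261² = 178857/1590121 = 0.1125.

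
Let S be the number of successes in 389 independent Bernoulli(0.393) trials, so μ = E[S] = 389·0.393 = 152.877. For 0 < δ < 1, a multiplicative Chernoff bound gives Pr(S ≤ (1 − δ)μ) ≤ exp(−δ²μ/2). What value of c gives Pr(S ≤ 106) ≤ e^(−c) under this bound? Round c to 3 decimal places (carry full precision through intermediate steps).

7.187

Write 106 = (1 − δ)μ, so δ = 1 − 106/152.877 = 0.3066321…
Then the exponent is δ²μ/2 = (μ − 106)²/(2μ) = 7.186997.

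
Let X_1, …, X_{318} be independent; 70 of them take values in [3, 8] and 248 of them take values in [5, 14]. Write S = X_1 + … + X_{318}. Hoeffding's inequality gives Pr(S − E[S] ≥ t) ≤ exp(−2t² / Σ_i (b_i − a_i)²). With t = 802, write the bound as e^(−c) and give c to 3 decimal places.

58.907

Σ(b_i − a_i)² = 70·5² + 248·9² = 21838.
c = 2t² / 21838 = 2·802² / 21838 = 58.9069.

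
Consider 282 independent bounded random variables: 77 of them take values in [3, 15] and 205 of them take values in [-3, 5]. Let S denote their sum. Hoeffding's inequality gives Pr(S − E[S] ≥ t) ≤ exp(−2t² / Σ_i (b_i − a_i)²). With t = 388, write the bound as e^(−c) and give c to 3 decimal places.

Σ(b_i − a_i)² = 77·12² + 205·8² = 24208.
c = 2t² / 24208 = 2·388² / 24208 = 12.4375.

12.438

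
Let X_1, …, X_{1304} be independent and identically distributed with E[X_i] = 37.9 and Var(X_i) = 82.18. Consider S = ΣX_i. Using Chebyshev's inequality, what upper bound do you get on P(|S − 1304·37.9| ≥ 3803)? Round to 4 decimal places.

0.0074

Var(S) = n·Var(X_i) = 1304·82.18 = 107162.72.
Chebyshev: P(|S − 1304·37.9| ≥ 3803) ≤ Var(S)/3803² = 107162.72/14462809 = 0.0074.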